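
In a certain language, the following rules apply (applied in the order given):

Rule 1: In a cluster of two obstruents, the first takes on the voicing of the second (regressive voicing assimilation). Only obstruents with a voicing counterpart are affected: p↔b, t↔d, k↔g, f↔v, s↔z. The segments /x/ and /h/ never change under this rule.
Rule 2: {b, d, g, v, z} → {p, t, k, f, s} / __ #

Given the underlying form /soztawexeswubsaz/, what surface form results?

sostawexeswupsas

Rule 1 (regressive voicing assimilation): /z/ precedes the voiceless obstruent /t/, so it devoices to [s] by assimilation. /b/ precedes the voiceless obstruent /s/, so it devoices to [p] by assimilation. /soztawexeswubsaz/ → sostawexeswupsaz.
Rule 2 (final devoicing): /z/ is a voiced obstruent in word-final position, so it devoices to [s]. /sostawexeswupsaz/ → sostawexeswupsas.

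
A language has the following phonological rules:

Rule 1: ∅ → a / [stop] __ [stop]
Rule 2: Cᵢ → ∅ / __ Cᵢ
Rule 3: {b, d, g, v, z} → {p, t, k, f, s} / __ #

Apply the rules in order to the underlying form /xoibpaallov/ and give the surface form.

Rule 1 (stop-cluster a-epenthesis): /b/ and /p/ form a stop–stop cluster, so [a] is inserted between them. /xoibpaallov/ → xoibapaallov.
Rule 2 (degemination): /ll/ is a geminate; the first /l/ deletes. /xoibapaallov/ → xoibapaalov.
Rule 3 (final devoicing): /v/ is a voiced obstruent in word-final position, so it devoices to [f]. /xoibapaalov/ → xoibapaalof.

xoibapaalof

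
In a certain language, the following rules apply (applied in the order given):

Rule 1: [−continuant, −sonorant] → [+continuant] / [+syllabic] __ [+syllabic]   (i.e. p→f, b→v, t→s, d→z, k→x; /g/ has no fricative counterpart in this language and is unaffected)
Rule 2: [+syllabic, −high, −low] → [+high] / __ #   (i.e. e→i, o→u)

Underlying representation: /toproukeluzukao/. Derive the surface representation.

Rule 1 (intervocalic spirantization): /k/ is a stop between vowels /u/ and /e/, so it spirantizes to the fricative [x]. /k/ is a stop between vowels /u/ and /a/, so it spirantizes to the fricative [x]. /toproukeluzukao/ → toprouxeluzuxao.
Rule 2 (final vowel raising): /o/ is a mid vowel in word-final position, so it raises to [u]. /toprouxeluzuxao/ → toprouxeluzuxau.

toprouxeluzuxau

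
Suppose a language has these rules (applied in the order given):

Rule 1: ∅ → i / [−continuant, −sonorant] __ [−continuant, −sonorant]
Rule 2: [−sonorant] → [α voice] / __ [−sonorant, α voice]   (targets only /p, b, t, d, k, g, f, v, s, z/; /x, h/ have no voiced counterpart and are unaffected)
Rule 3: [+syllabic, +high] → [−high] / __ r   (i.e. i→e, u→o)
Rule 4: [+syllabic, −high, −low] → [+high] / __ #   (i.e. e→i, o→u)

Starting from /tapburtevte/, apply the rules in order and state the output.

Rule 1 (stop-cluster i-epenthesis): /p/ and /b/ form a stop–stop cluster, so [i] is inserted between them. /tapburtevte/ → tapiburtevte.
Rule 2 (regressive voicing assimilation): /v/ precedes the voiceless obstruent /t/, so it devoices to [f] by assimilation. /tapiburtevte/ → tapiburtefte.
Rule 3 (pre-rhotic lowering): /u/ is a high vowel immediately before /r/, so it lowers to [o]. /tapiburtefte/ → tapibortefte.
Rule 4 (final vowel raising): /e/ is a mid vowel in word-final position, so it raises to [i]. /tapibortefte/ → tapibortefti.

tapibortefti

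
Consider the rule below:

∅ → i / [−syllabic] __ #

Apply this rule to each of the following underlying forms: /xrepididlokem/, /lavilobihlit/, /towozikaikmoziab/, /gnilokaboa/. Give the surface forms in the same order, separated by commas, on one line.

xrepididlokemi, lavilobihliti, towozikaikmoziabi, gnilokaboa

/xrepididlokem/: the form ends in the consonant /m/, so [i] is inserted word-finally. → [xrepididlokemi].
/lavilobihlit/: the form ends in the consonant /t/, so [i] is inserted word-finally. → [lavilobihliti].
/towozikaikmoziab/: the form ends in the consonant /b/, so [i] is inserted word-finally. → [towozikaikmoziabi].
/gnilokaboa/: the rule's environment is not met; surfaces unchanged as [gnilokaboa].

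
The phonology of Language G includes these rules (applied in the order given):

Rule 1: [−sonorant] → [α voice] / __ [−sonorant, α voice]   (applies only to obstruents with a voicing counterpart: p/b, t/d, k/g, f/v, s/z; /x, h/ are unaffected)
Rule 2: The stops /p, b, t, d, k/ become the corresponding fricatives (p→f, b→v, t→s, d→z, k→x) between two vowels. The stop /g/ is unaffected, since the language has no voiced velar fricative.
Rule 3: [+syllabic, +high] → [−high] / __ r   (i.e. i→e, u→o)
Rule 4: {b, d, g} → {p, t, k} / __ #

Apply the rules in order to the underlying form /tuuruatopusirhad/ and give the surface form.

Rule 1 (regressive voicing assimilation): no segment meets the environment; /tuuruatopusirhad/ is unchanged.
Rule 2 (intervocalic spirantization): /t/ is a stop between vowels /a/ and /o/, so it spirantizes to the fricative [s]. /p/ is a stop between vowels /o/ and /u/, so it spirantizes to the fricative [f]. /tuuruatopusirhad/ → tuuruasofusirhad.
Rule 3 (pre-rhotic lowering): /u/ is a high vowel immediately before /r/, so it lowers to [o]. /i/ is a high vowel immediately before /r/, so it lowers to [e]. /tuuruasofusirhad/ → tuoruasofuserhad.
Rule 4 (final devoicing): /d/ is a voiced stop in word-final position, so it devoices to [t]. /tuoruasofuserhad/ → tuoruasofuserhat.

tuoruasofuserhat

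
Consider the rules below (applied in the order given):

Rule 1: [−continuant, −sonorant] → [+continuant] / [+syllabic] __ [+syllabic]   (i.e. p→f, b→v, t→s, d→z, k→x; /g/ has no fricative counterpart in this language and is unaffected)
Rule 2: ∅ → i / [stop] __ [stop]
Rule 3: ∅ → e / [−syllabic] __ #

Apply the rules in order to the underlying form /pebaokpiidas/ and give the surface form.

Rule 1 (intervocalic spirantization): /b/ is a stop between vowels /e/ and /a/, so it spirantizes to the fricative [v]. /d/ is a stop between vowels /i/ and /a/, so it spirantizes to the fricative [z]. /pebaokpiidas/ → pevaokpiizas.
Rule 2 (stop-cluster i-epenthesis): /k/ and /p/ form a stop–stop cluster, so [i] is inserted between them. /pevaokpiizas/ → pevaokipiizas.
Rule 3 (final e-epenthesis): the form ends in the consonant /s/, so [e] is inserted word-finally. /pevaokipiizas/ → pevaokipiizase.

pevaokipiizase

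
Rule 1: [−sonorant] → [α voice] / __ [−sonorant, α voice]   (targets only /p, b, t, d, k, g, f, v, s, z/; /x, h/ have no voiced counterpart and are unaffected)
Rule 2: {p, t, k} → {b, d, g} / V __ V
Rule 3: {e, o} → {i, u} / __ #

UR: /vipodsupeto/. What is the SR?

vibotsubedu

Rule 1 (regressive voicing assimilation): /d/ precedes the voiceless obstruent /s/, so it devoices to [t] by assimilation. /vipodsupeto/ → vipotsupeto.
Rule 2 (intervocalic voicing): /p/ is a voiceless stop between vowels /i/ and /o/, so it voices to [b]. /p/ is a voiceless stop between vowels /u/ and /e/, so it voices to [b]. /t/ is a voiceless stop between vowels /e/ and /o/, so it voices to [d]. /vipotsupeto/ → vibotsubedo.
Rule 3 (final vowel raising): /o/ is a mid vowel in word-final position, so it raises to [u]. /vibotsubedo/ → vibotsubedu.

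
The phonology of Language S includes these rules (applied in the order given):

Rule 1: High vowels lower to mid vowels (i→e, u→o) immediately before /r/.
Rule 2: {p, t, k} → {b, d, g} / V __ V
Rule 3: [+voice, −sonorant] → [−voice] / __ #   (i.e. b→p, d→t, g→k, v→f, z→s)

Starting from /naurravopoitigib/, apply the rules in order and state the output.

naorravoboidigip

Rule 1 (pre-rhotic lowering): /u/ is a high vowel immediately before /r/, so it lowers to [o]. /naurravopoitigib/ → naorravopoitigib.
Rule 2 (intervocalic voicing): /p/ is a voiceless stop between vowels /o/ and /o/, so it voices to [b]. /t/ is a voiceless stop between vowels /i/ and /i/, so it voices to [d]. /naorravopoitigib/ → naorravoboidigib.
Rule 3 (final devoicing): /b/ is a voiced obstruent in word-final position, so it devoices to [p]. /naorravoboidigib/ → naorravoboidigip.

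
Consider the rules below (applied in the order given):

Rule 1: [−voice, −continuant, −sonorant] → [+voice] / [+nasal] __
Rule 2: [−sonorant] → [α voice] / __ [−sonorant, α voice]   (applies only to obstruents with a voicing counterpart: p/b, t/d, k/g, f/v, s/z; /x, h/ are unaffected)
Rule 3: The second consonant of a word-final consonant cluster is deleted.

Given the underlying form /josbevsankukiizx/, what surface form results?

Rule 1 (post-nasal voicing): /k/ is a voiceless stop immediately after the nasal /n/, so it voices to [g]. /josbevsankukiizx/ → josbevsangukiizx.
Rule 2 (regressive voicing assimilation): /s/ precedes the voiced obstruent /b/, so it voices to [z] by assimilation. /v/ precedes the voiceless obstruent /s/, so it devoices to [f] by assimilation. /z/ precedes the voiceless obstruent /x/, so it devoices to [s] by assimilation. /josbevsangukiizx/ → jozbefsangukiisx.
Rule 3 (final cluster simplification): /x/ is the second consonant of a word-final cluster /sx/, so it deletes. /jozbefsangukiisx/ → jozbefsangukiis.

jozbefsangukiis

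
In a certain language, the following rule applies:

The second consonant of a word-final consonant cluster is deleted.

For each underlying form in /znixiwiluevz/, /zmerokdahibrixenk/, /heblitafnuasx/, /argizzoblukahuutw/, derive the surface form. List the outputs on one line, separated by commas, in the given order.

/znixiwiluevz/: /z/ is the second consonant of a word-final cluster /vz/, so it deletes. → [znixiwiluev].
/zmerokdahibrixenk/: /k/ is the second consonant of a word-final cluster /nk/, so it deletes. → [zmerokdahibrixen].
/heblitafnuasx/: /x/ is the second consonant of a word-final cluster /sx/, so it deletes. → [heblitafnuas].
/argizzoblukahuutw/: /w/ is the second consonant of a word-final cluster /tw/, so it deletes. → [argizzoblukahuut].

znixiwiluev, zmerokdahibrixen, heblitafnuas, argizzoblukahuut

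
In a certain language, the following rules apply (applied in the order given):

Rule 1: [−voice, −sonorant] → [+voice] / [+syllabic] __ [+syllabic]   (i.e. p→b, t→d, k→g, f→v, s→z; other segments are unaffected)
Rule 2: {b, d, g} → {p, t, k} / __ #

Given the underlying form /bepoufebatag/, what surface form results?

Rule 1 (intervocalic voicing): /p/ is a voiceless obstruent between vowels /e/ and /o/, so it voices to [b]. /f/ is a voiceless obstruent between vowels /u/ and /e/, so it voices to [v]. /t/ is a voiceless obstruent between vowels /a/ and /a/, so it voices to [d]. /bepoufebatag/ → bebouvebadag.
Rule 2 (final devoicing): /g/ is a voiced stop in word-final position, so it devoices to [k]. /bebouvebadag/ → bebouvebadak.

bebouvebadak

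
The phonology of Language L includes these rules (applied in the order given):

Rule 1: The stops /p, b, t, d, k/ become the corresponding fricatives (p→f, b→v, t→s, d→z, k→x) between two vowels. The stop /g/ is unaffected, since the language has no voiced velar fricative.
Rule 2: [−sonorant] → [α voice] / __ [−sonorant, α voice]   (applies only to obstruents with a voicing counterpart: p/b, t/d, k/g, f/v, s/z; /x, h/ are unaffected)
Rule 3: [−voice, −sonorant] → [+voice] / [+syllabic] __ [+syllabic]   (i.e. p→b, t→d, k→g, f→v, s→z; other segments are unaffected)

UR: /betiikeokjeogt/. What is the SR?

Rule 1 (intervocalic spirantization): /t/ is a stop between vowels /e/ and /i/, so it spirantizes to the fricative [s]. /k/ is a stop between vowels /i/ and /e/, so it spirantizes to the fricative [x]. /betiikeokjeogt/ → besiixeokjeogt.
Rule 2 (regressive voicing assimilation): /g/ precedes the voiceless obstruent /t/, so it devoices to [k] by assimilation. /besiixeokjeogt/ → besiixeokjeokt.
Rule 3 (intervocalic voicing): /s/ is a voiceless obstruent between vowels /e/ and /i/, so it voices to [z]. /besiixeokjeokt/ → beziixeokjeokt.

beziixeokjeokt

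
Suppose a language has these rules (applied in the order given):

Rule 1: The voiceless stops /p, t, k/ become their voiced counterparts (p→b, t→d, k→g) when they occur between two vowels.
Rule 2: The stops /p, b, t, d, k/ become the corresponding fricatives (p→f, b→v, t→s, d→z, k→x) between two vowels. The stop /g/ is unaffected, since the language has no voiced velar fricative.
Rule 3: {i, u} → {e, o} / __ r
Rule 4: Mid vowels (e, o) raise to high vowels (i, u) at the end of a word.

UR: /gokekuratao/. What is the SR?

gogegorazau

Rule 1 (intervocalic voicing): /k/ is a voiceless stop between vowels /o/ and /e/, so it voices to [g]. /k/ is a voiceless stop between vowels /e/ and /u/, so it voices to [g]. /t/ is a voiceless stop between vowels /a/ and /a/, so it voices to [d]. /gokekuratao/ → gogeguradao.
Rule 2 (intervocalic spirantization): /d/ is a stop between vowels /a/ and /a/, so it spirantizes to the fricative [z]. /gogeguradao/ → gogegurazao.
Rule 3 (pre-rhotic lowering): /u/ is a high vowel immediately before /r/, so it lowers to [o]. /gogegurazao/ → gogegorazao.
Rule 4 (final vowel raising): /o/ is a mid vowel in word-final position, so it raises to [u]. /gogegorazao/ → gogegorazau.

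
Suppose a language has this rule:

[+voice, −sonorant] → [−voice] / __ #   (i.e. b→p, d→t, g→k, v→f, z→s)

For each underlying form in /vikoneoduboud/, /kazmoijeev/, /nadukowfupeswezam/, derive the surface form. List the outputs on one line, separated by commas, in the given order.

vikoneodubout, kazmoijeef, nadukowfupeswezam

/vikoneoduboud/: /d/ is a voiced obstruent in word-final position, so it devoices to [t]. → [vikoneodubout].
/kazmoijeev/: /v/ is a voiced obstruent in word-final position, so it devoices to [f]. → [kazmoijeef].
/nadukowfupeswezam/: the rule's environment is not met; surfaces unchanged as [nadukowfupeswezam].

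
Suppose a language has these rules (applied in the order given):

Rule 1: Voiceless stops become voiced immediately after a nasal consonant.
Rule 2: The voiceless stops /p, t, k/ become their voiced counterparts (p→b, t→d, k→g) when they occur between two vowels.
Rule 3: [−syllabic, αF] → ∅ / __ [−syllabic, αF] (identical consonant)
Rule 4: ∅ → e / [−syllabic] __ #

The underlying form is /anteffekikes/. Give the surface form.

andefegigese

Rule 1 (post-nasal voicing): /t/ is a voiceless stop immediately after the nasal /n/, so it voices to [d]. /anteffekikes/ → andeffekikes.
Rule 2 (intervocalic voicing): /k/ is a voiceless stop between vowels /e/ and /i/, so it voices to [g]. /k/ is a voiceless stop between vowels /i/ and /e/, so it voices to [g]. /andeffekikes/ → andeffegiges.
Rule 3 (degemination): /ff/ is a geminate; the first /f/ deletes. /andeffegiges/ → andefegiges.
Rule 4 (final e-epenthesis): the form ends in the consonant /s/, so [e] is inserted word-finally. /andefegiges/ → andefegigese.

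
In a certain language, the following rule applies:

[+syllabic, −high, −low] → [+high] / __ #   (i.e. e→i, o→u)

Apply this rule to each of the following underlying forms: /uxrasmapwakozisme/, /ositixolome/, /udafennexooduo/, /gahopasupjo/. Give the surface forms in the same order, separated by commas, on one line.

/uxrasmapwakozisme/: /e/ is a mid vowel in word-final position, so it raises to [i]. → [uxrasmapwakozismi].
/ositixolome/: /e/ is a mid vowel in word-final position, so it raises to [i]. → [ositixolomi].
/udafennexooduo/: /o/ is a mid vowel in word-final position, so it raises to [u]. → [udafennexooduu].
/gahopasupjo/: /o/ is a mid vowel in word-final position, so it raises to [u]. → [gahopasupju].

uxrasmapwakozismi, ositixolomi, udafennexooduu, gahopasupju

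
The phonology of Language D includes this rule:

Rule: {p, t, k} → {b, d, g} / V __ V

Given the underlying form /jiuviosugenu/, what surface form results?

jiuviosugenu

No segment of /jiuviosugenu/ meets the structural description of the rule, so the form surfaces unchanged.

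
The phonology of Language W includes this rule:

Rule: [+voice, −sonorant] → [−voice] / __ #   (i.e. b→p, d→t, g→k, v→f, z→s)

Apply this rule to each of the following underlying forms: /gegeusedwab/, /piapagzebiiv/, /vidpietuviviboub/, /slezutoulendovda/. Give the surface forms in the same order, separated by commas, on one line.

gegeusedwap, piapagzebiif, vidpietuviviboup, slezutoulendovda

/gegeusedwab/: /b/ is a voiced obstruent in word-final position, so it devoices to [p]. → [gegeusedwap].
/piapagzebiiv/: /v/ is a voiced obstruent in word-final position, so it devoices to [f]. → [piapagzebiif].
/vidpietuviviboub/: /b/ is a voiced obstruent in word-final position, so it devoices to [p]. → [vidpietuviviboup].
/slezutoulendovda/: the rule's environment is not met; surfaces unchanged as [slezutoulendovda].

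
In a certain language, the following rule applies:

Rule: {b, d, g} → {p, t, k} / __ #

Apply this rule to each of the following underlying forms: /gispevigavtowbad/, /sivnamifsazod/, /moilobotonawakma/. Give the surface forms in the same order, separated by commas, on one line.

gispevigavtowbat, sivnamifsazot, moilobotonawakma

/gispevigavtowbad/: /d/ is a voiced stop in word-final position, so it devoices to [t]. → [gispevigavtowbat].
/sivnamifsazod/: /d/ is a voiced stop in word-final position, so it devoices to [t]. → [sivnamifsazot].
/moilobotonawakma/: the rule's environment is not met; surfaces unchanged as [moilobotonawakma].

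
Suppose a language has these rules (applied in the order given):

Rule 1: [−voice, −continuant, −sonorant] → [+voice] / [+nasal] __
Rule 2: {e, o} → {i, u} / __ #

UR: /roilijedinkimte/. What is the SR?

Rule 1 (post-nasal voicing): /k/ is a voiceless stop immediately after the nasal /n/, so it voices to [g]. /t/ is a voiceless stop immediately after the nasal /m/, so it voices to [d]. /roilijedinkimte/ → roilijedingimde.
Rule 2 (final vowel raising): /e/ is a mid vowel in word-final position, so it raises to [i]. /roilijedingimde/ → roilijedingimdi.

roilijedingimdi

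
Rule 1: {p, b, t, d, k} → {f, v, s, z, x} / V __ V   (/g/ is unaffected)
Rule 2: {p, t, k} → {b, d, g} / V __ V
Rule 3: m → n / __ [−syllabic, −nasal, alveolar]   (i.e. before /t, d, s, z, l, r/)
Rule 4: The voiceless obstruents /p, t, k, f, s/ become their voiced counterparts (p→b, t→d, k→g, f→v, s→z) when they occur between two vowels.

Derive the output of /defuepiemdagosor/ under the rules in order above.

devueviendagozor

Rule 1 (intervocalic spirantization): /p/ is a stop between vowels /e/ and /i/, so it spirantizes to the fricative [f]. /defuepiemdagosor/ → defuefiemdagosor.
Rule 2 (intervocalic voicing): no segment meets the environment; /defuefiemdagosor/ is unchanged.
Rule 3 (nasal place assimilation): /m/ precedes the alveolar consonant /d/, so it assimilates in place to [n]. /defuefiemdagosor/ → defuefiendagosor.
Rule 4 (intervocalic voicing): /f/ is a voiceless obstruent between vowels /e/ and /u/, so it voices to [v]. /f/ is a voiceless obstruent between vowels /e/ and /i/, so it voices to [v]. /s/ is a voiceless obstruent between vowels /o/ and /o/, so it voices to [z]. /defuefiendagosor/ → devueviendagozor.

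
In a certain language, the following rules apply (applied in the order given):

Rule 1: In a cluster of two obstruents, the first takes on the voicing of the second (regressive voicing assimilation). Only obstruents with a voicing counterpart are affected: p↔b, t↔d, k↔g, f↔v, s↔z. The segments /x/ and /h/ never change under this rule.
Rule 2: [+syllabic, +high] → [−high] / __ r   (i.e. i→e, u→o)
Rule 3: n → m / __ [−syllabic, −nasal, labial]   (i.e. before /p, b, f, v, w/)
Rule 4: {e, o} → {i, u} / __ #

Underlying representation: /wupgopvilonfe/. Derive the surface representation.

wubgobvilomfi

Rule 1 (regressive voicing assimilation): /p/ precedes the voiced obstruent /g/, so it voices to [b] by assimilation. /p/ precedes the voiced obstruent /v/, so it voices to [b] by assimilation. /wupgopvilonfe/ → wubgobvilonfe.
Rule 2 (pre-rhotic lowering): no segment meets the environment; /wubgobvilonfe/ is unchanged.
Rule 3 (nasal place assimilation): /n/ precedes the labial consonant /f/, so it assimilates in place to [m]. /wubgobvilonfe/ → wubgobvilomfe.
Rule 4 (final vowel raising): /e/ is a mid vowel in word-final position, so it raises to [i]. /wubgobvilomfe/ → wubgobvilomfi.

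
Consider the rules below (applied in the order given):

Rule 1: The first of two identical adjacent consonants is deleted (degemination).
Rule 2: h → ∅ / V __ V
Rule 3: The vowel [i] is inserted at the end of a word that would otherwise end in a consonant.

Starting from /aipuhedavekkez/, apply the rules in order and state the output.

Rule 1 (degemination): /kk/ is a geminate; the first /k/ deletes. /aipuhedavekkez/ → aipuhedavekez.
Rule 2 (intervocalic h-deletion): /h/ occurs between vowels /u/ and /e/, so it deletes. /aipuhedavekez/ → aipuedavekez.
Rule 3 (final i-epenthesis): the form ends in the consonant /z/, so [i] is inserted word-finally. /aipuedavekez/ → aipuedavekezi.

aipuedavekezi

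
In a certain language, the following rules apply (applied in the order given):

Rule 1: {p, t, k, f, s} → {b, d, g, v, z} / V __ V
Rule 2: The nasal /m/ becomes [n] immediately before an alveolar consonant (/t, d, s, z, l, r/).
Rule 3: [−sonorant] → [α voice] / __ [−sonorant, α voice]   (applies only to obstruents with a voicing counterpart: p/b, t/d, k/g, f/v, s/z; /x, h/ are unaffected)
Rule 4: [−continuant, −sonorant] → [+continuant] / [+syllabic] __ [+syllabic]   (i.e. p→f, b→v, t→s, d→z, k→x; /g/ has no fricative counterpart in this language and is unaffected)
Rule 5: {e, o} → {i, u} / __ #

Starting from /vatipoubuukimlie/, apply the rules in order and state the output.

vazivouvuuginlii

Rule 1 (intervocalic voicing): /t/ is a voiceless obstruent between vowels /a/ and /i/, so it voices to [d]. /p/ is a voiceless obstruent between vowels /i/ and /o/, so it voices to [b]. /k/ is a voiceless obstruent between vowels /u/ and /i/, so it voices to [g]. /vatipoubuukimlie/ → vadiboubuugimlie.
Rule 2 (nasal place assimilation): /m/ precedes the alveolar consonant /l/, so it assimilates in place to [n]. /vadiboubuugimlie/ → vadiboubuuginlie.
Rule 3 (regressive voicing assimilation): no segment meets the environment; /vadiboubuuginlie/ is unchanged.
Rule 4 (intervocalic spirantization): /d/ is a stop between vowels /a/ and /i/, so it spirantizes to the fricative [z]. /b/ is a stop between vowels /i/ and /o/, so it spirantizes to the fricative [v]. /b/ is a stop between vowels /u/ and /u/, so it spirantizes to the fricative [v]. /vadiboubuuginlie/ → vazivouvuuginlie.
Rule 5 (final vowel raising): /e/ is a mid vowel in word-final position, so it raises to [i]. /vazivouvuuginlie/ → vazivouvuuginlii.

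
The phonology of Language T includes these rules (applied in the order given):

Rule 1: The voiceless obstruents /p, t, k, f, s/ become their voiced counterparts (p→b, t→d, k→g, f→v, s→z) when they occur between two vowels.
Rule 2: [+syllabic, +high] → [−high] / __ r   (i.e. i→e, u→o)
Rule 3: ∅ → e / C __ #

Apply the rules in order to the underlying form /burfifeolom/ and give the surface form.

borfiveolome

Rule 1 (intervocalic voicing): /f/ is a voiceless obstruent between vowels /i/ and /e/, so it voices to [v]. /burfifeolom/ → burfiveolom.
Rule 2 (pre-rhotic lowering): /u/ is a high vowel immediately before /r/, so it lowers to [o]. /burfiveolom/ → borfiveolom.
Rule 3 (final e-epenthesis): the form ends in the consonant /m/, so [e] is inserted word-finally. /borfiveolom/ → borfiveolome.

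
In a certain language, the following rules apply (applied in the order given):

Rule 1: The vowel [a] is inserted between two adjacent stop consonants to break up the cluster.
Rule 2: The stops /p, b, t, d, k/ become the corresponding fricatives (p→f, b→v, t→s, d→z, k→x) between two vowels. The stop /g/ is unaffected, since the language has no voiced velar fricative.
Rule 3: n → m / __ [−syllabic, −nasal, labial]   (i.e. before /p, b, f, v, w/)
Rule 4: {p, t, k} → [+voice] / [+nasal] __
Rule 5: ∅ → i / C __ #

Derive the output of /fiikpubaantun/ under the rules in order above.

fiixafuvaanduni

Rule 1 (stop-cluster a-epenthesis): /k/ and /p/ form a stop–stop cluster, so [a] is inserted between them. /fiikpubaantun/ → fiikapubaantun.
Rule 2 (intervocalic spirantization): /k/ is a stop between vowels /i/ and /a/, so it spirantizes to the fricative [x]. /p/ is a stop between vowels /a/ and /u/, so it spirantizes to the fricative [f]. /b/ is a stop between vowels /u/ and /a/, so it spirantizes to the fricative [v]. /fiikapubaantun/ → fiixafuvaantun.
Rule 3 (nasal place assimilation): no segment meets the environment; /fiixafuvaantun/ is unchanged.
Rule 4 (post-nasal voicing): /t/ is a voiceless stop immediately after the nasal /n/, so it voices to [d]. /fiixafuvaantun/ → fiixafuvaandun.
Rule 5 (final i-epenthesis): the form ends in the consonant /n/, so [i] is inserted word-finally. /fiixafuvaandun/ → fiixafuvaanduni.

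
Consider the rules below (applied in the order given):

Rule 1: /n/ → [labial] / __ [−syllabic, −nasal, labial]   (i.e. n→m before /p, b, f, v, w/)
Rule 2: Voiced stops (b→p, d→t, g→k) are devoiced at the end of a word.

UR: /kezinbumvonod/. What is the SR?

Rule 1 (nasal place assimilation): /n/ precedes the labial consonant /b/, so it assimilates in place to [m]. /kezinbumvonod/ → kezimbumvonod.
Rule 2 (final devoicing): /d/ is a voiced stop in word-final position, so it devoices to [t]. /kezimbumvonod/ → kezimbumvonot.

kezimbumvonot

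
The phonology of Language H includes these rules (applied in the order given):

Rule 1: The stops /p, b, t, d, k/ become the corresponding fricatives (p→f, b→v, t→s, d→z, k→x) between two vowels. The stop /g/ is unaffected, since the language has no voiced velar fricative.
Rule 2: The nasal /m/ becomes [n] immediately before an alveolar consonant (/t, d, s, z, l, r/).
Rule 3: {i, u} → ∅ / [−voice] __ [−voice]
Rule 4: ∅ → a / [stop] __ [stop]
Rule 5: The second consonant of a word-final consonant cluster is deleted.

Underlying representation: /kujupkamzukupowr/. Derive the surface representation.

Rule 1 (intervocalic spirantization): /k/ is a stop between vowels /u/ and /u/, so it spirantizes to the fricative [x]. /p/ is a stop between vowels /u/ and /o/, so it spirantizes to the fricative [f]. /kujupkamzukupowr/ → kujupkamzuxufowr.
Rule 2 (nasal place assimilation): /m/ precedes the alveolar consonant /z/, so it assimilates in place to [n]. /kujupkamzuxufowr/ → kujupkanzuxufowr.
Rule 3 (high vowel syncope): /u/ is a high vowel flanked by voiceless consonants /x/ and /f/, so it deletes. /kujupkanzuxufowr/ → kujupkanzuxfowr.
Rule 4 (stop-cluster a-epenthesis): /p/ and /k/ form a stop–stop cluster, so [a] is inserted between them. /kujupkanzuxfowr/ → kujupakanzuxfowr.
Rule 5 (final cluster simplification): /r/ is the second consonant of a word-final cluster /wr/, so it deletes. /kujupakanzuxfowr/ → kujupakanzuxfow.

kujupakanzuxfow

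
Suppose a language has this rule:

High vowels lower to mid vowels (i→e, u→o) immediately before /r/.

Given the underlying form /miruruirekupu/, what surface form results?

Scanning /miruruirekupu/: /i/ is a high vowel immediately before /r/, so it lowers to [e]; /u/ is a high vowel immediately before /r/, so it lowers to [o]; /u/ at position 6 is not in the conditioning environment; /i/ is a high vowel immediately before /r/, so it lowers to [e]; /u/ at position 11 is not in the conditioning environment; /u/ at position 13 is not in the conditioning environment.
Result: [meroruerekupu].

meroruerekupu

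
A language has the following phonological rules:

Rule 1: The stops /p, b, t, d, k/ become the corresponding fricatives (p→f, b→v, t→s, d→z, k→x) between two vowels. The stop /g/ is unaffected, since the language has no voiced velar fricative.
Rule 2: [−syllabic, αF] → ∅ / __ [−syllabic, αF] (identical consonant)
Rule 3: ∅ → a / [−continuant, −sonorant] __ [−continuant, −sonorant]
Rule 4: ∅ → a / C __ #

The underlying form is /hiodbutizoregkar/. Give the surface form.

Rule 1 (intervocalic spirantization): /t/ is a stop between vowels /u/ and /i/, so it spirantizes to the fricative [s]. /hiodbutizoregkar/ → hiodbusizoregkar.
Rule 2 (degemination): no segment meets the environment; /hiodbusizoregkar/ is unchanged.
Rule 3 (stop-cluster a-epenthesis): /d/ and /b/ form a stop–stop cluster, so [a] is inserted between them. /g/ and /k/ form a stop–stop cluster, so [a] is inserted between them. /hiodbusizoregkar/ → hiodabusizoregakar.
Rule 4 (final a-epenthesis): the form ends in the consonant /r/, so [a] is inserted word-finally. /hiodabusizoregakar/ → hiodabusizoregakara.

hiodabusizoregakara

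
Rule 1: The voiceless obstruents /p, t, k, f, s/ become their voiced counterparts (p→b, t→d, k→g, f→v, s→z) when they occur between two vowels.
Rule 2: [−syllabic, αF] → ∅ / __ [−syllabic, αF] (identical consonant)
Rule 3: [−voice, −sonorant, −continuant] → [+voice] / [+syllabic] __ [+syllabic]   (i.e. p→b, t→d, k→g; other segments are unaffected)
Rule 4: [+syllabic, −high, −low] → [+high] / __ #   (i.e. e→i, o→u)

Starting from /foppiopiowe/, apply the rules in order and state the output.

Rule 1 (intervocalic voicing): /p/ is a voiceless obstruent between vowels /o/ and /i/, so it voices to [b]. /foppiopiowe/ → foppiobiowe.
Rule 2 (degemination): /pp/ is a geminate; the first /p/ deletes. /foppiobiowe/ → fopiobiowe.
Rule 3 (intervocalic voicing): /p/ is a voiceless stop between vowels /o/ and /i/, so it voices to [b]. /fopiobiowe/ → fobiobiowe.
Rule 4 (final vowel raising): /e/ is a mid vowel in word-final position, so it raises to [i]. /fobiobiowe/ → fobiobiowi.

fobiobiowi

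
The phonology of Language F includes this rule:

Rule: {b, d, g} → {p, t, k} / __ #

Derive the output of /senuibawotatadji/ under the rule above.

No segment of /senuibawotatadji/ meets the structural description of the rule, so the form surfaces unchanged.

senuibawotatadji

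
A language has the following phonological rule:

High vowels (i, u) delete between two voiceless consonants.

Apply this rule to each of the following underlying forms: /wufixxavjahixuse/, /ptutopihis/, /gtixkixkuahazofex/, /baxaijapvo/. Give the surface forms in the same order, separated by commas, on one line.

wufxxavjahxse, pttophs, gtxkxkuahazofex, baxaijapvo

/wufixxavjahixuse/: /i/ is a high vowel flanked by voiceless consonants /f/ and /x/, so it deletes. /i/ is a high vowel flanked by voiceless consonants /h/ and /x/, so it deletes. /u/ is a high vowel flanked by voiceless consonants /x/ and /s/, so it deletes. → [wufxxavjahxse].
/ptutopihis/: /u/ is a high vowel flanked by voiceless consonants /t/ and /t/, so it deletes. /i/ is a high vowel flanked by voiceless consonants /p/ and /h/, so it deletes. /i/ is a high vowel flanked by voiceless consonants /h/ and /s/, so it deletes. → [pttophs].
/gtixkixkuahazofex/: /i/ is a high vowel flanked by voiceless consonants /t/ and /x/, so it deletes. /i/ is a high vowel flanked by voiceless consonants /k/ and /x/, so it deletes. → [gtxkxkuahazofex].
/baxaijapvo/: the rule's environment is not met; surfaces unchanged as [baxaijapvo].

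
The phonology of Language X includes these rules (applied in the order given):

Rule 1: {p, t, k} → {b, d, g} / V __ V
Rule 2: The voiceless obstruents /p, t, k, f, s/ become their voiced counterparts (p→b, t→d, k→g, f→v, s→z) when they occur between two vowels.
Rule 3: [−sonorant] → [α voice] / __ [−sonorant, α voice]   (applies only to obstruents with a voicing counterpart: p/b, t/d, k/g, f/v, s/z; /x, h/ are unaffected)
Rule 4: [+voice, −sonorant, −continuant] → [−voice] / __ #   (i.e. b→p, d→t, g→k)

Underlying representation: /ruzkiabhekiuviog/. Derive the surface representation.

ruskiaphegiuviok

Rule 1 (intervocalic voicing): /k/ is a voiceless stop between vowels /e/ and /i/, so it voices to [g]. /ruzkiabhekiuviog/ → ruzkiabhegiuviog.
Rule 2 (intervocalic voicing): no segment meets the environment; /ruzkiabhegiuviog/ is unchanged.
Rule 3 (regressive voicing assimilation): /z/ precedes the voiceless obstruent /k/, so it devoices to [s] by assimilation. /b/ precedes the voiceless obstruent /h/, so it devoices to [p] by assimilation. /ruzkiabhegiuviog/ → ruskiaphegiuviog.
Rule 4 (final devoicing): /g/ is a voiced stop in word-final position, so it devoices to [k]. /ruskiaphegiuviog/ → ruskiaphegiuviok.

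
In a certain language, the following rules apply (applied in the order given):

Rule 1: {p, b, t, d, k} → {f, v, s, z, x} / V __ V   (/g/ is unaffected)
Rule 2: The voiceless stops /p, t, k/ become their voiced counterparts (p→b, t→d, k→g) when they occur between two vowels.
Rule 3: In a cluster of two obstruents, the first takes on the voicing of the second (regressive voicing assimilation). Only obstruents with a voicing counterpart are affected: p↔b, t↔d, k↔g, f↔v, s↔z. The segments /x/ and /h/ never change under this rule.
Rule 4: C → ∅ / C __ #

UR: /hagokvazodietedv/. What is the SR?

Rule 1 (intervocalic spirantization): /d/ is a stop between vowels /o/ and /i/, so it spirantizes to the fricative [z]. /t/ is a stop between vowels /e/ and /e/, so it spirantizes to the fricative [s]. /hagokvazodietedv/ → hagokvazoziesedv.
Rule 2 (intervocalic voicing): no segment meets the environment; /hagokvazoziesedv/ is unchanged.
Rule 3 (regressive voicing assimilation): /k/ precedes the voiced obstruent /v/, so it voices to [g] by assimilation. /hagokvazoziesedv/ → hagogvazoziesedv.
Rule 4 (final cluster simplification): /v/ is the second consonant of a word-final cluster /dv/, so it deletes. /hagogvazoziesedv/ → hagogvazoziesed.

hagogvazoziesed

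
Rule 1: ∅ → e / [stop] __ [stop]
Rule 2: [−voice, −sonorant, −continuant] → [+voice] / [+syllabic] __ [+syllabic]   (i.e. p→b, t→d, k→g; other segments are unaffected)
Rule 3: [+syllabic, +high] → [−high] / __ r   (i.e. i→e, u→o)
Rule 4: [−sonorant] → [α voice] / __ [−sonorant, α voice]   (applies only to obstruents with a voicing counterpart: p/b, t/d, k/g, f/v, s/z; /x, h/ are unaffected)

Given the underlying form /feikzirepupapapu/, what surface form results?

feigzerebubababu

Rule 1 (stop-cluster e-epenthesis): no segment meets the environment; /feikzirepupapapu/ is unchanged.
Rule 2 (intervocalic voicing): /p/ is a voiceless stop between vowels /e/ and /u/, so it voices to [b]. /p/ is a voiceless stop between vowels /u/ and /a/, so it voices to [b]. /p/ is a voiceless stop between vowels /a/ and /a/, so it voices to [b]. /p/ is a voiceless stop between vowels /a/ and /u/, so it voices to [b]. /feikzirepupapapu/ → feikzirebubababu.
Rule 3 (pre-rhotic lowering): /i/ is a high vowel immediately before /r/, so it lowers to [e]. /feikzirebubababu/ → feikzerebubababu.
Rule 4 (regressive voicing assimilation): /k/ precedes the voiced obstruent /z/, so it voices to [g] by assimilation. /feikzerebubababu/ → feigzerebubababu.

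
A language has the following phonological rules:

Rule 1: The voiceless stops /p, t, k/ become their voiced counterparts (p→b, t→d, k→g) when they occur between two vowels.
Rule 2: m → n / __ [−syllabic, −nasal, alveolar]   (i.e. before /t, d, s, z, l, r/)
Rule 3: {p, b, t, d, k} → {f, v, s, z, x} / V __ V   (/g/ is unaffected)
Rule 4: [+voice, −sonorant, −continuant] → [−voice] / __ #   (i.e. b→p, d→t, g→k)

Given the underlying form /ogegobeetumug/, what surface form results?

Rule 1 (intervocalic voicing): /t/ is a voiceless stop between vowels /e/ and /u/, so it voices to [d]. /ogegobeetumug/ → ogegobeedumug.
Rule 2 (nasal place assimilation): no segment meets the environment; /ogegobeedumug/ is unchanged.
Rule 3 (intervocalic spirantization): /b/ is a stop between vowels /o/ and /e/, so it spirantizes to the fricative [v]. /d/ is a stop between vowels /e/ and /u/, so it spirantizes to the fricative [z]. /ogegobeedumug/ → ogegoveezumug.
Rule 4 (final devoicing): /g/ is a voiced stop in word-final position, so it devoices to [k]. /ogegoveezumug/ → ogegoveezumuk.

ogegoveezumuk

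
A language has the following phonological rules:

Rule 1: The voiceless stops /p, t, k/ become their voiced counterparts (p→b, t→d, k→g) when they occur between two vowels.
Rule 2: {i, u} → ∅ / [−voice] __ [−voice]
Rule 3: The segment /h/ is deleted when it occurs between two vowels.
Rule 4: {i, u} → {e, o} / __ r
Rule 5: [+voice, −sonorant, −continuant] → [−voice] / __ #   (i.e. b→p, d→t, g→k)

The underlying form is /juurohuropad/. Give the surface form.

Rule 1 (intervocalic voicing): /p/ is a voiceless stop between vowels /o/ and /a/, so it voices to [b]. /juurohuropad/ → juurohurobad.
Rule 2 (high vowel syncope): no segment meets the environment; /juurohurobad/ is unchanged.
Rule 3 (intervocalic h-deletion): /h/ occurs between vowels /o/ and /u/, so it deletes. /juurohurobad/ → juurourobad.
Rule 4 (pre-rhotic lowering): /u/ is a high vowel immediately before /r/, so it lowers to [o]. /u/ is a high vowel immediately before /r/, so it lowers to [o]. /juurourobad/ → juoroorobad.
Rule 5 (final devoicing): /d/ is a voiced stop in word-final position, so it devoices to [t]. /juoroorobad/ → juoroorobat.

juoroorobat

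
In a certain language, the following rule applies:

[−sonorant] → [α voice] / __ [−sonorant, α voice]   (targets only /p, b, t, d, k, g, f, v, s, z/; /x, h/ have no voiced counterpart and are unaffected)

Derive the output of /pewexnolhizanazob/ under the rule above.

pewexnolhizanazob

No segment of /pewexnolhizanazob/ meets the structural description of the rule, so the form surfaces unchanged.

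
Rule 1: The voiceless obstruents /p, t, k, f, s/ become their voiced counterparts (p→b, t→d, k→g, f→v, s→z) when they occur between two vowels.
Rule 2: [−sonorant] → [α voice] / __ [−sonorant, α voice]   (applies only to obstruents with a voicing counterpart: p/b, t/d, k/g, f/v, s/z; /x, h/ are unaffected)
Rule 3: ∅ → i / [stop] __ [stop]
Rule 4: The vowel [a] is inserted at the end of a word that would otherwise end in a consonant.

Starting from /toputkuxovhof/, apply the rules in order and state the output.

tobutikuxofhofa

Rule 1 (intervocalic voicing): /p/ is a voiceless obstruent between vowels /o/ and /u/, so it voices to [b]. /toputkuxovhof/ → tobutkuxovhof.
Rule 2 (regressive voicing assimilation): /v/ precedes the voiceless obstruent /h/, so it devoices to [f] by assimilation. /tobutkuxovhof/ → tobutkuxofhof.
Rule 3 (stop-cluster i-epenthesis): /t/ and /k/ form a stop–stop cluster, so [i] is inserted between them. /tobutkuxofhof/ → tobutikuxofhof.
Rule 4 (final a-epenthesis): the form ends in the consonant /f/, so [a] is inserted word-finally. /tobutikuxofhof/ → tobutikuxofhofa.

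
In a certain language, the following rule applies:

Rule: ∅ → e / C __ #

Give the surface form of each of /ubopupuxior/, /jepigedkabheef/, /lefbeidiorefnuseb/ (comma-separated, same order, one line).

/ubopupuxior/: the form ends in the consonant /r/, so [e] is inserted word-finally. → [ubopupuxiore].
/jepigedkabheef/: the form ends in the consonant /f/, so [e] is inserted word-finally. → [jepigedkabheefe].
/lefbeidiorefnuseb/: the form ends in the consonant /b/, so [e] is inserted word-finally. → [lefbeidiorefnusebe].

ubopupuxiore, jepigedkabheefe, lefbeidiorefnusebe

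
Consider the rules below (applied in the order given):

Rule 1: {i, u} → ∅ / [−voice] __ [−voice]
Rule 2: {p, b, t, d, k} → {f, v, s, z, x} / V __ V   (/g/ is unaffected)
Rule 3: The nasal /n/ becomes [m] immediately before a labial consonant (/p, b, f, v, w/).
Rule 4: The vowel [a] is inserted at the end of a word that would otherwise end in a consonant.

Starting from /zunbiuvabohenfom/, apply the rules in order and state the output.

Rule 1 (high vowel syncope): no segment meets the environment; /zunbiuvabohenfom/ is unchanged.
Rule 2 (intervocalic spirantization): /b/ is a stop between vowels /a/ and /o/, so it spirantizes to the fricative [v]. /zunbiuvabohenfom/ → zunbiuvavohenfom.
Rule 3 (nasal place assimilation): /n/ precedes the labial consonant /b/, so it assimilates in place to [m]. /n/ precedes the labial consonant /f/, so it assimilates in place to [m]. /zunbiuvavohenfom/ → zumbiuvavohemfom.
Rule 4 (final a-epenthesis): the form ends in the consonant /m/, so [a] is inserted word-finally. /zumbiuvavohemfom/ → zumbiuvavohemfoma.

zumbiuvavohemfoma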